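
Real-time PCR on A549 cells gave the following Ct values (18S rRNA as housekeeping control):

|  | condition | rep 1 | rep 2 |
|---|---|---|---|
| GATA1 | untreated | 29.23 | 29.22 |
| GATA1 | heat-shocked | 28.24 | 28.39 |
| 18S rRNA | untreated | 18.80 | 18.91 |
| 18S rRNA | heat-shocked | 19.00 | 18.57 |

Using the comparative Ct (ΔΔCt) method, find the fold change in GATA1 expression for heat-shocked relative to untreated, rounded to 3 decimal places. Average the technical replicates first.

Mean Ct: GATA1 untreated 29.225; GATA1 heat-shocked 28.315; 18S rRNA untreated 18.855; 18S rRNA heat-shocked 18.785
ΔCt(untreated) = 29.225 − 18.855 = 10.370
ΔCt(heat-shocked) = 28.315 − 18.785 = 9.530
ΔΔCt = 9.530 − 10.370 = -0.840
Fold change = 2^(−(-0.840)) = 2^0.840 = 1.7901

1.790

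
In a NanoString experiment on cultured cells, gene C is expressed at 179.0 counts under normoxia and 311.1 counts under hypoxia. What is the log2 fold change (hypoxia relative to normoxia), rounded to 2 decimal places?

0.80

Fold change = 311.1 / 179.0 = 1.7380
log2(1.7380) = 0.797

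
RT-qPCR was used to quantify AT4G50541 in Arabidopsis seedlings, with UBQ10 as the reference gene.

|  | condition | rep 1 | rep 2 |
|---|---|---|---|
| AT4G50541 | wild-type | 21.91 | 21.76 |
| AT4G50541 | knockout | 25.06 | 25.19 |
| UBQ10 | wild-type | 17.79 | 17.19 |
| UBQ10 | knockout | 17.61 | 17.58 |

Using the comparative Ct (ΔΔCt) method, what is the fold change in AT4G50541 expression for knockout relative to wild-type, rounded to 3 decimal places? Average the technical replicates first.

0.110

Mean Ct: AT4G50541 wild-type 21.835; AT4G50541 knockout 25.125; UBQ10 wild-type 17.490; UBQ10 knockout 17.595
ΔCt(wild-type) = 21.835 − 17.490 = 4.345
ΔCt(knockout) = 25.125 − 17.595 = 7.530
ΔΔCt = 7.530 − 4.345 = 3.185
Fold change = 2^(−3.185) = 0.1100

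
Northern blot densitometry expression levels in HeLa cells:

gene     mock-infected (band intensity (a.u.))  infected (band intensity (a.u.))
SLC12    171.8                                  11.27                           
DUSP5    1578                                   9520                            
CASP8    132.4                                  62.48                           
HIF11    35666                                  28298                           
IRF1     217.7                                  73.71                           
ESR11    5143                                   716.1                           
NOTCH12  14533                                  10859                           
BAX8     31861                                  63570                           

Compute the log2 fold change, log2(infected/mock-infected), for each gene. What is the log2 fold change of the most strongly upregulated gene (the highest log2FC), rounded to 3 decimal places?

log2(11.27/171.8) = -3.930  (SLC12)
log2(9520/1578) = 2.593  (DUSP5)
log2(62.48/132.4) = -1.083  (CASP8)
log2(28298/35666) = -0.334  (HIF11)
log2(73.71/217.7) = -1.562  (IRF1)
log2(716.1/5143) = -2.844  (ESR11)
log2(10859/14533) = -0.420  (NOTCH12)
log2(63570/31861) = 0.997  (BAX8)
DUSP5 is most strongly upregulated.

2.593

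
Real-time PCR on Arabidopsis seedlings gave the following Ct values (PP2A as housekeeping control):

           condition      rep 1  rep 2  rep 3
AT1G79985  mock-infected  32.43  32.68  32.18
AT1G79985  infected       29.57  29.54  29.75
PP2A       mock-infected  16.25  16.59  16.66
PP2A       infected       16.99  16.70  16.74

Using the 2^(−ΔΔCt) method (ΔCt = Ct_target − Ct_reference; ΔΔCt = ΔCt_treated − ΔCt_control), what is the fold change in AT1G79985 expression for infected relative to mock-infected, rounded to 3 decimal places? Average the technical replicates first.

8.694

Mean Ct: AT1G79985 mock-infected 32.430; AT1G79985 infected 29.620; PP2A mock-infected 16.500; PP2A infected 16.810
ΔCt(mock-infected) = 32.430 − 16.500 = 15.930
ΔCt(infected) = 29.620 − 16.810 = 12.810
ΔΔCt = 12.810 − 15.930 = -3.120
Fold change = 2^(−(-3.120)) = 2^3.120 = 8.6939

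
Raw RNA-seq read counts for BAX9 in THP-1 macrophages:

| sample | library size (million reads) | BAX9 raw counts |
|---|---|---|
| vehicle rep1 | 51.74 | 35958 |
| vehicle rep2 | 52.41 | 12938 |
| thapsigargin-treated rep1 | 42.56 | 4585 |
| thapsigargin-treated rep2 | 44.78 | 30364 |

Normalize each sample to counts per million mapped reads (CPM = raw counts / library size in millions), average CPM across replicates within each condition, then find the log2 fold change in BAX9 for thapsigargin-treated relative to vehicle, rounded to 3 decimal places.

-0.261

CPM(vehicle rep1) = 35958 / 51.74 = 694.9749
CPM(vehicle rep2) = 12938 / 52.41 = 246.8613
CPM(thapsigargin-treated rep1) = 4585 / 42.56 = 107.7303
CPM(thapsigargin-treated rep2) = 30364 / 44.78 = 678.0706
mean CPM(vehicle) = 470.9181; mean CPM(thapsigargin-treated) = 392.9004
Fold change = 392.9004 / 470.9181 = 0.83433
log2(0.83433) = -0.2613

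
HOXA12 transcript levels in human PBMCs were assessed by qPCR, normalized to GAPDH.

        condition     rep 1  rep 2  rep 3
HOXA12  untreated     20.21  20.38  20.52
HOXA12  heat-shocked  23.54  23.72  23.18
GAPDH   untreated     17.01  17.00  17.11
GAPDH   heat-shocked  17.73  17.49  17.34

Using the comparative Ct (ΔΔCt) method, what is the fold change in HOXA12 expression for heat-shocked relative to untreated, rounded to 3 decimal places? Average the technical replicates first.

Mean Ct: HOXA12 untreated 20.370; HOXA12 heat-shocked 23.480; GAPDH untreated 17.040; GAPDH heat-shocked 17.520
ΔCt(untreated) = 20.370 − 17.040 = 3.330
ΔCt(heat-shocked) = 23.480 − 17.520 = 5.960
ΔΔCt = 5.960 − 3.330 = 2.630
Fold change = 2^(−2.630) = 0.1615

0.162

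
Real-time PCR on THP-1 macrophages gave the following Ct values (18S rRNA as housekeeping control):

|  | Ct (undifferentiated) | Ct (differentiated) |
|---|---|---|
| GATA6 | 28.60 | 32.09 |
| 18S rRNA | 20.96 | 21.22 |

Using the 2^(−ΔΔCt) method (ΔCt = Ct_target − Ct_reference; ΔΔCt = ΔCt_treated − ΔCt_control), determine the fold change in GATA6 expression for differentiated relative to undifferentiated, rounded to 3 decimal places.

0.107

ΔCt(undifferentiated) = 28.600 − 20.960 = 7.640
ΔCt(differentiated) = 32.090 − 21.220 = 10.870
ΔΔCt = 10.870 − 7.640 = 3.230
Fold change = 2^(−3.230) = 0.1066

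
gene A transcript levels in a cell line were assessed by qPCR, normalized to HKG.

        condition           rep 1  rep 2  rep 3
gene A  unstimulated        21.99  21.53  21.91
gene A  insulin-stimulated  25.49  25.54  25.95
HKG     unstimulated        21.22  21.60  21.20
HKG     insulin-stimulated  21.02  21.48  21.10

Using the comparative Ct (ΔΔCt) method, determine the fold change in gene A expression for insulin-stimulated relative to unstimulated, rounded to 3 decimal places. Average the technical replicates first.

Mean Ct: gene A unstimulated 21.810; gene A insulin-stimulated 25.660; HKG unstimulated 21.340; HKG insulin-stimulated 21.200
ΔCt(unstimulated) = 21.810 − 21.340 = 0.470
ΔCt(insulin-stimulated) = 25.660 − 21.200 = 4.460
ΔΔCt = 4.460 − 0.470 = 3.990
Fold change = 2^(−3.990) = 0.0629

0.063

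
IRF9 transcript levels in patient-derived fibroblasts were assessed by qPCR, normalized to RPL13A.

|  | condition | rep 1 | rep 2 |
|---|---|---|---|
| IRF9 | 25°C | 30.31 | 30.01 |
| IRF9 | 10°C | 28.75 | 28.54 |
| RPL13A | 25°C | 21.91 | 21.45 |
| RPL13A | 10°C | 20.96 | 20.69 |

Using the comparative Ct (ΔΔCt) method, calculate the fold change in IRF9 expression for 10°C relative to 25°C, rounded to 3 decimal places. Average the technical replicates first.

Mean Ct: IRF9 25°C 30.160; IRF9 10°C 28.645; RPL13A 25°C 21.680; RPL13A 10°C 20.825
ΔCt(25°C) = 30.160 − 21.680 = 8.480
ΔCt(10°C) = 28.645 − 20.825 = 7.820
ΔΔCt = 7.820 − 8.480 = -0.660
Fold change = 2^(−(-0.660)) = 2^0.660 = 1.5801

1.580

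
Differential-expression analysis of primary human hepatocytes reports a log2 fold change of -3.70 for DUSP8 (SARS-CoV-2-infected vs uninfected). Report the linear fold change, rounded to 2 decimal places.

0.08

Fold change = 2^(-3.70) = 0.077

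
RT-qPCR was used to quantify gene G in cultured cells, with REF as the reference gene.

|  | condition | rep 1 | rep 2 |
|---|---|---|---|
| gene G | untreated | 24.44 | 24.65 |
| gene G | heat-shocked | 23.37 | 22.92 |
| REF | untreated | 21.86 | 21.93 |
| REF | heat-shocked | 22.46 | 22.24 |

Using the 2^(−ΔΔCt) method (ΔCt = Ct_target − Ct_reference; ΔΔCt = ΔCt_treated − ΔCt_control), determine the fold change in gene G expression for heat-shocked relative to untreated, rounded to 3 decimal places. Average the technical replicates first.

Mean Ct: gene G untreated 24.545; gene G heat-shocked 23.145; REF untreated 21.895; REF heat-shocked 22.350
ΔCt(untreated) = 24.545 − 21.895 = 2.650
ΔCt(heat-shocked) = 23.145 − 22.350 = 0.795
ΔΔCt = 0.795 − 2.650 = -1.855
Fold change = 2^(−(-1.855)) = 2^1.855 = 3.6175

3.618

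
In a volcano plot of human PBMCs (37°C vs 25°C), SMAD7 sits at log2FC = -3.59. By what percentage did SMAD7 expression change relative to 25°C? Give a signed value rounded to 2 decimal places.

-91.70%

Fold change = 2^(-3.59) = 0.0830
Percent change = (FC − 1) × 100% = (0.0830 − 1) × 100 = -91.70%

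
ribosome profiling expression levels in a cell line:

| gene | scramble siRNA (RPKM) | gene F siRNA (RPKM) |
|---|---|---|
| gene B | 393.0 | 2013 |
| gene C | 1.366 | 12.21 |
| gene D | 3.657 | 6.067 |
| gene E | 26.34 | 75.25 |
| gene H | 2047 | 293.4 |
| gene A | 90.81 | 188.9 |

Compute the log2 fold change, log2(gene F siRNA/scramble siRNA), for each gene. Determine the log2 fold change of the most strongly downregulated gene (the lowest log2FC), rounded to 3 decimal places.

log2(2013/393.0) = 2.357  (gene B)
log2(12.21/1.366) = 3.160  (gene C)
log2(6.067/3.657) = 0.730  (gene D)
log2(75.25/26.34) = 1.514  (gene E)
log2(293.4/2047) = -2.803  (gene H)
log2(188.9/90.81) = 1.057  (gene A)
gene H is most strongly downregulated.

-2.803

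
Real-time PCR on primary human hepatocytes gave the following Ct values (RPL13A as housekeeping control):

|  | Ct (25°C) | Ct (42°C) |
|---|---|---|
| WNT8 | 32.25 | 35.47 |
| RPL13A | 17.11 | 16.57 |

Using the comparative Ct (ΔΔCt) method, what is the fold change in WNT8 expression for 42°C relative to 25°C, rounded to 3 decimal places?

0.074

ΔCt(25°C) = 32.250 − 17.110 = 15.140
ΔCt(42°C) = 35.470 − 16.570 = 18.900
ΔΔCt = 18.900 − 15.140 = 3.760
Fold change = 2^(−3.760) = 0.0738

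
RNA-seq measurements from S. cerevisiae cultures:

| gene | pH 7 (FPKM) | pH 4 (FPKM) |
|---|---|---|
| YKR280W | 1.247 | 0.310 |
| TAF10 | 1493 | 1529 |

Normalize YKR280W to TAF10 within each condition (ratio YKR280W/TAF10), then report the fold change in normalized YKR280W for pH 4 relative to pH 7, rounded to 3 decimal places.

0.243

YKR280W/TAF10 (pH 7) = 1.247 / 1493 = 0.00083523
YKR280W/TAF10 (pH 4) = 0.310 / 1529 = 0.00020275
Fold change = 0.00020275 / 0.00083523 = 0.2427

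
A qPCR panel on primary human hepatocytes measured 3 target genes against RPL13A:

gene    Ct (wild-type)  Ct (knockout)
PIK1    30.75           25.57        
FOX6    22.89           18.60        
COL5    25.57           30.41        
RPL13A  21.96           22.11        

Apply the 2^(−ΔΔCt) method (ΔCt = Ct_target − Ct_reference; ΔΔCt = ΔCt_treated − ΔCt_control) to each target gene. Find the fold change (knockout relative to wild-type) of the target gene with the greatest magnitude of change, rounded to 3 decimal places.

PIK1: ΔΔCt = (25.57−22.11) − (30.75−21.96) = 3.46 − 8.79 = -5.33; fold change = 2^5.33 = 40.224
FOX6: ΔΔCt = (18.60−22.11) − (22.89−21.96) = -3.51 − 0.93 = -4.44; fold change = 2^4.44 = 21.706
COL5: ΔΔCt = (30.41−22.11) − (25.57−21.96) = 8.30 − 3.61 = 4.69; fold change = 2^-4.69 = 0.039
PIK1 has the largest |ΔΔCt| = 5.33.

40.224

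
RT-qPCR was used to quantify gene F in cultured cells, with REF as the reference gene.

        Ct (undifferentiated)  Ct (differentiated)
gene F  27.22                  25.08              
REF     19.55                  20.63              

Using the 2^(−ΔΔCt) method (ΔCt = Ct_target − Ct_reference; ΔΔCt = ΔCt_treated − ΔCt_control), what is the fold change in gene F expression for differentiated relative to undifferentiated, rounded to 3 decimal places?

9.318

ΔCt(undifferentiated) = 27.220 − 19.550 = 7.670
ΔCt(differentiated) = 25.080 − 20.630 = 4.450
ΔΔCt = 4.450 − 7.670 = -3.220
Fold change = 2^(−(-3.220)) = 2^3.220 = 9.3179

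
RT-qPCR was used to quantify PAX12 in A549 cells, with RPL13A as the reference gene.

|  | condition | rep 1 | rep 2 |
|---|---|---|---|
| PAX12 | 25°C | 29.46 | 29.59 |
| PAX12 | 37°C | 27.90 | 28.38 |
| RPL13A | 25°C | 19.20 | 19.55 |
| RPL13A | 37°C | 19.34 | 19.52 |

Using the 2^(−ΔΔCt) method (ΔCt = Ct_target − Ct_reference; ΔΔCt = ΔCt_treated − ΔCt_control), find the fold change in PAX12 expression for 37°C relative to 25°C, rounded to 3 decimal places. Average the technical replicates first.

2.713

Mean Ct: PAX12 25°C 29.525; PAX12 37°C 28.140; RPL13A 25°C 19.375; RPL13A 37°C 19.430
ΔCt(25°C) = 29.525 − 19.375 = 10.150
ΔCt(37°C) = 28.140 − 19.430 = 8.710
ΔΔCt = 8.710 − 10.150 = -1.440
Fold change = 2^(−(-1.440)) = 2^1.440 = 2.7132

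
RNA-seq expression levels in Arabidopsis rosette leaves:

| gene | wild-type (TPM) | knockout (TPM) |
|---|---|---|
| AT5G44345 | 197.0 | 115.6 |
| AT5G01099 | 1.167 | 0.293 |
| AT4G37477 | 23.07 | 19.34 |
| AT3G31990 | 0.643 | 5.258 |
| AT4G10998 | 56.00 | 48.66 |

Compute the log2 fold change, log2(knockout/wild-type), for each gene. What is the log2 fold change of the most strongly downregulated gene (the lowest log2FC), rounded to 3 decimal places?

-1.994

log2(115.6/197.0) = -0.769  (AT5G44345)
log2(0.293/1.167) = -1.994  (AT5G01099)
log2(19.34/23.07) = -0.254  (AT4G37477)
log2(5.258/0.643) = 3.032  (AT3G31990)
log2(48.66/56.00) = -0.203  (AT4G10998)
AT5G01099 is most strongly downregulated.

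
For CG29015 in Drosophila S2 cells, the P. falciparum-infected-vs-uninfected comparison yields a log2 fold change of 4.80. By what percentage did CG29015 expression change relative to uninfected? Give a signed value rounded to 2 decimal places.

2685.76%

Fold change = 2^(4.80) = 27.8576
Percent change = (FC − 1) × 100% = (27.8576 − 1) × 100 = 2685.76%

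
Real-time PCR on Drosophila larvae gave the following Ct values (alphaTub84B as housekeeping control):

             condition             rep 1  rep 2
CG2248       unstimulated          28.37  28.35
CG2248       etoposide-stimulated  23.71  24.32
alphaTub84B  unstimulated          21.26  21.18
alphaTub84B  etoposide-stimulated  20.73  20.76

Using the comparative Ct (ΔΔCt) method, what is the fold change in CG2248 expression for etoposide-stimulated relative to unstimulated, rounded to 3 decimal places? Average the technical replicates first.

14.621

Mean Ct: CG2248 unstimulated 28.360; CG2248 etoposide-stimulated 24.015; alphaTub84B unstimulated 21.220; alphaTub84B etoposide-stimulated 20.745
ΔCt(unstimulated) = 28.360 − 21.220 = 7.140
ΔCt(etoposide-stimulated) = 24.015 − 20.745 = 3.270
ΔΔCt = 3.270 − 7.140 = -3.870
Fold change = 2^(−(-3.870)) = 2^3.870 = 14.6213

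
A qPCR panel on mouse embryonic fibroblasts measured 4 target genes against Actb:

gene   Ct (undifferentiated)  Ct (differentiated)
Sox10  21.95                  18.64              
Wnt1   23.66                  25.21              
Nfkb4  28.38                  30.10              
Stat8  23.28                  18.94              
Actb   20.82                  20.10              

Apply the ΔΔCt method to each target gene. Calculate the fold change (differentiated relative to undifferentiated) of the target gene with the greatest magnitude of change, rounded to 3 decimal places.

12.295

Sox10: ΔΔCt = (18.64−20.10) − (21.95−20.82) = -1.46 − 1.13 = -2.59; fold change = 2^2.59 = 6.021
Wnt1: ΔΔCt = (25.21−20.10) − (23.66−20.82) = 5.11 − 2.84 = 2.27; fold change = 2^-2.27 = 0.207
Nfkb4: ΔΔCt = (30.10−20.10) − (28.38−20.82) = 10.00 − 7.56 = 2.44; fold change = 2^-2.44 = 0.184
Stat8: ΔΔCt = (18.94−20.10) − (23.28−20.82) = -1.16 − 2.46 = -3.62; fold change = 2^3.62 = 12.295
Stat8 has the largest |ΔΔCt| = 3.62.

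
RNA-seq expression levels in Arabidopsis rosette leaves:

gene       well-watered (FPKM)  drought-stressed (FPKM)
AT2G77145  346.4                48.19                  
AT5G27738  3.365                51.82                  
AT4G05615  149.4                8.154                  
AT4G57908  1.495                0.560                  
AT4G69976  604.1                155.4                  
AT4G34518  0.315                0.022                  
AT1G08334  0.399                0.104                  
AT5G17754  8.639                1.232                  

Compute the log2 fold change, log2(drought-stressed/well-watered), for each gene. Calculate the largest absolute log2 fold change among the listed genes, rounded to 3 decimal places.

log2(48.19/346.4) = -2.846  (AT2G77145)
log2(51.82/3.365) = 3.945  (AT5G27738)
log2(8.154/149.4) = -4.196  (AT4G05615)
log2(0.560/1.495) = -1.417  (AT4G57908)
log2(155.4/604.1) = -1.959  (AT4G69976)
log2(0.022/0.315) = -3.840  (AT4G34518)
log2(0.104/0.399) = -1.940  (AT1G08334)
log2(1.232/8.639) = -2.810  (AT5G17754)
The largest magnitude belongs to AT4G05615.

4.196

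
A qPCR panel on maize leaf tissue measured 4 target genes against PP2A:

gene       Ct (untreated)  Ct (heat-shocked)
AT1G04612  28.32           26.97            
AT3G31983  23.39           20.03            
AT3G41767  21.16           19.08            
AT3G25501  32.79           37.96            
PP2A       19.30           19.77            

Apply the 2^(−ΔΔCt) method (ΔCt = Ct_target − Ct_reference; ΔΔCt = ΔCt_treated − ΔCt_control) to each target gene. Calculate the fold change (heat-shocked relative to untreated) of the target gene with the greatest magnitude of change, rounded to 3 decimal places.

0.038

AT1G04612: ΔΔCt = (26.97−19.77) − (28.32−19.30) = 7.20 − 9.02 = -1.82; fold change = 2^1.82 = 3.531
AT3G31983: ΔΔCt = (20.03−19.77) − (23.39−19.30) = 0.26 − 4.09 = -3.83; fold change = 2^3.83 = 14.221
AT3G41767: ΔΔCt = (19.08−19.77) − (21.16−19.30) = -0.69 − 1.86 = -2.55; fold change = 2^2.55 = 5.856
AT3G25501: ΔΔCt = (37.96−19.77) − (32.79−19.30) = 18.19 − 13.49 = 4.70; fold change = 2^-4.70 = 0.038
AT3G25501 has the largest |ΔΔCt| = 4.70.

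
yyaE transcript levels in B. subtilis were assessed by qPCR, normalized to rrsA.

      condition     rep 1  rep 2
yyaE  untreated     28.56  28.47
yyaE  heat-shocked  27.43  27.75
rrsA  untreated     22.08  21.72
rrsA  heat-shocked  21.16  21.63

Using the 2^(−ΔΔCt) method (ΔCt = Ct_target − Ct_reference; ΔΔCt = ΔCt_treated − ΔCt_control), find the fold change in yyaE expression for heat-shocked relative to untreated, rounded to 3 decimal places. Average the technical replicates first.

Mean Ct: yyaE untreated 28.515; yyaE heat-shocked 27.590; rrsA untreated 21.900; rrsA heat-shocked 21.395
ΔCt(untreated) = 28.515 − 21.900 = 6.615
ΔCt(heat-shocked) = 27.590 − 21.395 = 6.195
ΔΔCt = 6.195 − 6.615 = -0.420
Fold change = 2^(−(-0.420)) = 2^0.420 = 1.3379

1.338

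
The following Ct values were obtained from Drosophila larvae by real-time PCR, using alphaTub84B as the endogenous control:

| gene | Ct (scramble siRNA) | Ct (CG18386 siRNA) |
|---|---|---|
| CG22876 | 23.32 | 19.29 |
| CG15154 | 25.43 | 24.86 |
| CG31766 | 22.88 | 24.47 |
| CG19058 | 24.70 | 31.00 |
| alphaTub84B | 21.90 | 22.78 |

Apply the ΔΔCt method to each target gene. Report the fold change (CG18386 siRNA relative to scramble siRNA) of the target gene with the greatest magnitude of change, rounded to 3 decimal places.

CG22876: ΔΔCt = (19.29−22.78) − (23.32−21.90) = -3.49 − 1.42 = -4.91; fold change = 2^4.91 = 30.065
CG15154: ΔΔCt = (24.86−22.78) − (25.43−21.90) = 2.08 − 3.53 = -1.45; fold change = 2^1.45 = 2.732
CG31766: ΔΔCt = (24.47−22.78) − (22.88−21.90) = 1.69 − 0.98 = 0.71; fold change = 2^-0.71 = 0.611
CG19058: ΔΔCt = (31.00−22.78) − (24.70−21.90) = 8.22 − 2.80 = 5.42; fold change = 2^-5.42 = 0.023
CG19058 has the largest |ΔΔCt| = 5.42.

0.023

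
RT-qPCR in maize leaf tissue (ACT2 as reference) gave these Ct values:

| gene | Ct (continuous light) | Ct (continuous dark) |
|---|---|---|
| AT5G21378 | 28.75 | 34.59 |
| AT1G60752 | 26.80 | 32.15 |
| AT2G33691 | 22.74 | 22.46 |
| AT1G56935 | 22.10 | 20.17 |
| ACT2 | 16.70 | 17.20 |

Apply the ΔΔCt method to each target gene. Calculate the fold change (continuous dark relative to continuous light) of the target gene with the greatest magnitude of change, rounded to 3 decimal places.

AT5G21378: ΔΔCt = (34.59−17.20) − (28.75−16.70) = 17.39 − 12.05 = 5.34; fold change = 2^-5.34 = 0.025
AT1G60752: ΔΔCt = (32.15−17.20) − (26.80−16.70) = 14.95 − 10.10 = 4.85; fold change = 2^-4.85 = 0.035
AT2G33691: ΔΔCt = (22.46−17.20) − (22.74−16.70) = 5.26 − 6.04 = -0.78; fold change = 2^0.78 = 1.717
AT1G56935: ΔΔCt = (20.17−17.20) − (22.10−16.70) = 2.97 − 5.40 = -2.43; fold change = 2^2.43 = 5.389
AT5G21378 has the largest |ΔΔCt| = 5.34.

0.025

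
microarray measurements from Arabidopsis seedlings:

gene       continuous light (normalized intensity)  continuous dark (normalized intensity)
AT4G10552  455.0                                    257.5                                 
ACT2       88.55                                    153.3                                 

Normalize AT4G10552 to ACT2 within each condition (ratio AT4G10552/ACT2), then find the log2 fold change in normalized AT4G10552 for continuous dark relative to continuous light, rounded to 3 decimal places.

AT4G10552/ACT2 (continuous light) = 455.0 / 88.55 = 5.1383
AT4G10552/ACT2 (continuous dark) = 257.5 / 153.3 = 1.6797
Fold change = 1.6797 / 5.1383 = 0.3269
log2(0.3269) = -1.6131

-1.613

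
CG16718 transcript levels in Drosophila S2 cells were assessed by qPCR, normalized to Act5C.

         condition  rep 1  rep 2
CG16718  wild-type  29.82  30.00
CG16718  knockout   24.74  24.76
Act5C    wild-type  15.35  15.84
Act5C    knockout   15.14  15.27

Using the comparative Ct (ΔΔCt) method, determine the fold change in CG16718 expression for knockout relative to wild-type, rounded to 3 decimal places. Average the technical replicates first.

Mean Ct: CG16718 wild-type 29.910; CG16718 knockout 24.750; Act5C wild-type 15.595; Act5C knockout 15.205
ΔCt(wild-type) = 29.910 − 15.595 = 14.315
ΔCt(knockout) = 24.750 − 15.205 = 9.545
ΔΔCt = 9.545 − 14.315 = -4.770
Fold change = 2^(−(-4.770)) = 2^4.770 = 27.2843

27.284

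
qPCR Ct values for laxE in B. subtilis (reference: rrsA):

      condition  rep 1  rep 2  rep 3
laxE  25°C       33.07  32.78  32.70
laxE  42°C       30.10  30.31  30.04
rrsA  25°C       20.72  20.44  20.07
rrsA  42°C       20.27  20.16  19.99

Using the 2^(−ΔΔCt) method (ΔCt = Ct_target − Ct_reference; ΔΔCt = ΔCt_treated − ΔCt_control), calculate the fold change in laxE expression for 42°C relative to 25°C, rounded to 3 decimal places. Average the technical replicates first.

Mean Ct: laxE 25°C 32.850; laxE 42°C 30.150; rrsA 25°C 20.410; rrsA 42°C 20.140
ΔCt(25°C) = 32.850 − 20.410 = 12.440
ΔCt(42°C) = 30.150 − 20.140 = 10.010
ΔΔCt = 10.010 − 12.440 = -2.430
Fold change = 2^(−(-2.430)) = 2^2.430 = 5.3889

5.389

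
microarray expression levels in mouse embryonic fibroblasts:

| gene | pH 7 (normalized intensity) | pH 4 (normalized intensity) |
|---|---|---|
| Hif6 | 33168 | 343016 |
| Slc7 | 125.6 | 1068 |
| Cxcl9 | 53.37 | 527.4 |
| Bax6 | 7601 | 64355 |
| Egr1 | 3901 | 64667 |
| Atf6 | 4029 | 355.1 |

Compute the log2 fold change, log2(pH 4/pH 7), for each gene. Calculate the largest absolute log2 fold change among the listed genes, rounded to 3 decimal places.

log2(343016/33168) = 3.370  (Hif6)
log2(1068/125.6) = 3.088  (Slc7)
log2(527.4/53.37) = 3.305  (Cxcl9)
log2(64355/7601) = 3.082  (Bax6)
log2(64667/3901) = 4.051  (Egr1)
log2(355.1/4029) = -3.504  (Atf6)
The largest magnitude belongs to Egr1.

4.051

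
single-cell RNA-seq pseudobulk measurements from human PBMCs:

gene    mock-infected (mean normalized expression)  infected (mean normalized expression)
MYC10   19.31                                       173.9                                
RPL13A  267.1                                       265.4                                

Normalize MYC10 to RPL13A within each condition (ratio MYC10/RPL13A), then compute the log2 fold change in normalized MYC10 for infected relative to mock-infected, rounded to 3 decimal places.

MYC10/RPL13A (mock-infected) = 19.31 / 267.1 = 0.072295
MYC10/RPL13A (infected) = 173.9 / 265.4 = 0.65524
Fold change = 0.65524 / 0.072295 = 9.0634
log2(9.0634) = 3.1800

3.180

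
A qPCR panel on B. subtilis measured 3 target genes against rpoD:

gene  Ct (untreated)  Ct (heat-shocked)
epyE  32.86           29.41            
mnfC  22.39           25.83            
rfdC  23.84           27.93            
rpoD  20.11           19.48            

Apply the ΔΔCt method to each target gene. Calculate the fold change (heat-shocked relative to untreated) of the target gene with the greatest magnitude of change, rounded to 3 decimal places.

0.038

epyE: ΔΔCt = (29.41−19.48) − (32.86−20.11) = 9.93 − 12.75 = -2.82; fold change = 2^2.82 = 7.062
mnfC: ΔΔCt = (25.83−19.48) − (22.39−20.11) = 6.35 − 2.28 = 4.07; fold change = 2^-4.07 = 0.060
rfdC: ΔΔCt = (27.93−19.48) − (23.84−20.11) = 8.45 − 3.73 = 4.72; fold change = 2^-4.72 = 0.038
rfdC has the largest |ΔΔCt| = 4.72.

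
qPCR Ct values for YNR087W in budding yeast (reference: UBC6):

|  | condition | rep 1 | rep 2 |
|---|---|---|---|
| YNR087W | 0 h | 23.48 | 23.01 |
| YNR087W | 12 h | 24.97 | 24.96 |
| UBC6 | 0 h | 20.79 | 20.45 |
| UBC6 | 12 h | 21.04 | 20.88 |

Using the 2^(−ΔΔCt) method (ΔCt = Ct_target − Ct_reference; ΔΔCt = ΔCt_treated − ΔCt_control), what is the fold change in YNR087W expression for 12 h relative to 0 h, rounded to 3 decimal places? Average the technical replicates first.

0.384

Mean Ct: YNR087W 0 h 23.245; YNR087W 12 h 24.965; UBC6 0 h 20.620; UBC6 12 h 20.960
ΔCt(0 h) = 23.245 − 20.620 = 2.625
ΔCt(12 h) = 24.965 − 20.960 = 4.005
ΔΔCt = 4.005 − 2.625 = 1.380
Fold change = 2^(−1.380) = 0.3842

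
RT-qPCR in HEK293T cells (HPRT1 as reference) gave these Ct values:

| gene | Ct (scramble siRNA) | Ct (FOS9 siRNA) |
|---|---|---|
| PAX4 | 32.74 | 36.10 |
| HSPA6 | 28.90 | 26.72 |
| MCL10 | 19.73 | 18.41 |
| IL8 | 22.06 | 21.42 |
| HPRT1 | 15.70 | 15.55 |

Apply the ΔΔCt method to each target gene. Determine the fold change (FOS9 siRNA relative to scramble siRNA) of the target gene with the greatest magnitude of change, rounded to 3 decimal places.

PAX4: ΔΔCt = (36.10−15.55) − (32.74−15.70) = 20.55 − 17.04 = 3.51; fold change = 2^-3.51 = 0.088
HSPA6: ΔΔCt = (26.72−15.55) − (28.90−15.70) = 11.17 − 13.20 = -2.03; fold change = 2^2.03 = 4.084
MCL10: ΔΔCt = (18.41−15.55) − (19.73−15.70) = 2.86 − 4.03 = -1.17; fold change = 2^1.17 = 2.250
IL8: ΔΔCt = (21.42−15.55) − (22.06−15.70) = 5.87 − 6.36 = -0.49; fold change = 2^0.49 = 1.404
PAX4 has the largest |ΔΔCt| = 3.51.

0.088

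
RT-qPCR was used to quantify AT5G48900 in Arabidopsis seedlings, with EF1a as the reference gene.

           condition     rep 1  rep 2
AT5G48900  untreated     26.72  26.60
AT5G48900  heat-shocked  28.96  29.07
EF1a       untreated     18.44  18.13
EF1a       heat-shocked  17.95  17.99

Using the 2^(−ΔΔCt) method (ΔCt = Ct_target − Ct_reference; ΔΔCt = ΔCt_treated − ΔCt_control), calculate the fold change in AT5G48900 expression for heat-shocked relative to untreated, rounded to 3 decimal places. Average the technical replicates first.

Mean Ct: AT5G48900 untreated 26.660; AT5G48900 heat-shocked 29.015; EF1a untreated 18.285; EF1a heat-shocked 17.970
ΔCt(untreated) = 26.660 − 18.285 = 8.375
ΔCt(heat-shocked) = 29.015 − 17.970 = 11.045
ΔΔCt = 11.045 − 8.375 = 2.670
Fold change = 2^(−2.670) = 0.1571

0.157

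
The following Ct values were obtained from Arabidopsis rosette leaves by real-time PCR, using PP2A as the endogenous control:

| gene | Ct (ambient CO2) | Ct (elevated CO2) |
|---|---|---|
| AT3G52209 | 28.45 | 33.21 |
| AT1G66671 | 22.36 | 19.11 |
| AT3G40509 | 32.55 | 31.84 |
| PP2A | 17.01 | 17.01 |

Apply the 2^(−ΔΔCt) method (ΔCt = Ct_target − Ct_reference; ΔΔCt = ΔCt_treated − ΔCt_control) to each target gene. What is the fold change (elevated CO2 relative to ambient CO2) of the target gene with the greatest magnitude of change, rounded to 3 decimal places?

AT3G52209: ΔΔCt = (33.21−17.01) − (28.45−17.01) = 16.20 − 11.44 = 4.76; fold change = 2^-4.76 = 0.037
AT1G66671: ΔΔCt = (19.11−17.01) − (22.36−17.01) = 2.10 − 5.35 = -3.25; fold change = 2^3.25 = 9.514
AT3G40509: ΔΔCt = (31.84−17.01) − (32.55−17.01) = 14.83 − 15.54 = -0.71; fold change = 2^0.71 = 1.636
AT3G52209 has the largest |ΔΔCt| = 4.76.

0.037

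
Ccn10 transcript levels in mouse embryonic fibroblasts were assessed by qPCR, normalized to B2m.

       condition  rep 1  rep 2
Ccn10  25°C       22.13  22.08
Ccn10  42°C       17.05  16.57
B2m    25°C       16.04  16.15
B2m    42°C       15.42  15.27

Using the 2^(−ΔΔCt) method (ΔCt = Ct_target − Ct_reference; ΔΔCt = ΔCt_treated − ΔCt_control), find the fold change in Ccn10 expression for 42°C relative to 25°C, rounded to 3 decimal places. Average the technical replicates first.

Mean Ct: Ccn10 25°C 22.105; Ccn10 42°C 16.810; B2m 25°C 16.095; B2m 42°C 15.345
ΔCt(25°C) = 22.105 − 16.095 = 6.010
ΔCt(42°C) = 16.810 − 15.345 = 1.465
ΔΔCt = 1.465 − 6.010 = -4.545
Fold change = 2^(−(-4.545)) = 2^4.545 = 23.3443

23.344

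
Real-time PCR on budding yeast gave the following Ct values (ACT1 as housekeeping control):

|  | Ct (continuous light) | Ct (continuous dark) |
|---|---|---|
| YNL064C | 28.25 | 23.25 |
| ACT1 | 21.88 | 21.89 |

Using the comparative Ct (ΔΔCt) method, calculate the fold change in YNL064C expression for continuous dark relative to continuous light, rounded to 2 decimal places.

32.22

ΔCt(continuous light) = 28.250 − 21.880 = 6.370
ΔCt(continuous dark) = 23.250 − 21.890 = 1.360
ΔΔCt = 1.360 − 6.370 = -5.010
Fold change = 2^(−(-5.010)) = 2^5.010 = 32.223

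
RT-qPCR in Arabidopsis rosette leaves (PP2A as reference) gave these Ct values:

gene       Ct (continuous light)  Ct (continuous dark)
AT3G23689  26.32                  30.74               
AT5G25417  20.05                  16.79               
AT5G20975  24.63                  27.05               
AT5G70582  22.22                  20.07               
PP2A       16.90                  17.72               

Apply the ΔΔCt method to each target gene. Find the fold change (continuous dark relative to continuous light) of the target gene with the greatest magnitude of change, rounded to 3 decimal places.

AT3G23689: ΔΔCt = (30.74−17.72) − (26.32−16.90) = 13.02 − 9.42 = 3.60; fold change = 2^-3.60 = 0.082
AT5G25417: ΔΔCt = (16.79−17.72) − (20.05−16.90) = -0.93 − 3.15 = -4.08; fold change = 2^4.08 = 16.912
AT5G20975: ΔΔCt = (27.05−17.72) − (24.63−16.90) = 9.33 − 7.73 = 1.60; fold change = 2^-1.60 = 0.330
AT5G70582: ΔΔCt = (20.07−17.72) − (22.22−16.90) = 2.35 − 5.32 = -2.97; fold change = 2^2.97 = 7.835
AT5G25417 has the largest |ΔΔCt| = 4.08.

16.912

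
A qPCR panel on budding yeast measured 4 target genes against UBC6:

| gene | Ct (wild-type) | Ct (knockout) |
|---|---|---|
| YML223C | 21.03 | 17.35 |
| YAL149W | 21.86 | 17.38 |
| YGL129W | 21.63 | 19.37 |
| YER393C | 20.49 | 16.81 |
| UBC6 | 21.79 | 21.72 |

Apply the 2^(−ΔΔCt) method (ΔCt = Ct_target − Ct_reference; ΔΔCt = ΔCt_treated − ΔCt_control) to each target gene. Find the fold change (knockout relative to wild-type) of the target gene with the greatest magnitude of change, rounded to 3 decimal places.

YML223C: ΔΔCt = (17.35−21.72) − (21.03−21.79) = -4.37 − (-0.76) = -3.61; fold change = 2^3.61 = 12.210
YAL149W: ΔΔCt = (17.38−21.72) − (21.86−21.79) = -4.34 − 0.07 = -4.41; fold change = 2^4.41 = 21.259
YGL129W: ΔΔCt = (19.37−21.72) − (21.63−21.79) = -2.35 − (-0.16) = -2.19; fold change = 2^2.19 = 4.563
YER393C: ΔΔCt = (16.81−21.72) − (20.49−21.79) = -4.91 − (-1.30) = -3.61; fold change = 2^3.61 = 12.210
YAL149W has the largest |ΔΔCt| = 4.41.

21.259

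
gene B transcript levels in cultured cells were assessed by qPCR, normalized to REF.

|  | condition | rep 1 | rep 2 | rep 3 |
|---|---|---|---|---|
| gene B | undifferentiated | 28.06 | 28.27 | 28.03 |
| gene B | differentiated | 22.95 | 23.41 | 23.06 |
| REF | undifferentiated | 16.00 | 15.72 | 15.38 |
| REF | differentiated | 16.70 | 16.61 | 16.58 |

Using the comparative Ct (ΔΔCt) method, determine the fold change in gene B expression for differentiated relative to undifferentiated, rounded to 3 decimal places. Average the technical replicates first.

60.129

Mean Ct: gene B undifferentiated 28.120; gene B differentiated 23.140; REF undifferentiated 15.700; REF differentiated 16.630
ΔCt(undifferentiated) = 28.120 − 15.700 = 12.420
ΔCt(differentiated) = 23.140 − 16.630 = 6.510
ΔΔCt = 6.510 − 12.420 = -5.910
Fold change = 2^(−(-5.910)) = 2^5.910 = 60.1295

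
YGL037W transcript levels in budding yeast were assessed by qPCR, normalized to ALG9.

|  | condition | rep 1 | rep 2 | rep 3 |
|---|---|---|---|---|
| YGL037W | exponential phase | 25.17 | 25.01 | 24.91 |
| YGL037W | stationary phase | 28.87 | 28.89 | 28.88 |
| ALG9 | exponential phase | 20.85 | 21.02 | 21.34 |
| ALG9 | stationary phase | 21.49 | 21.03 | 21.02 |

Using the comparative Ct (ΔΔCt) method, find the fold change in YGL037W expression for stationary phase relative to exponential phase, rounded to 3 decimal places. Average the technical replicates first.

0.075

Mean Ct: YGL037W exponential phase 25.030; YGL037W stationary phase 28.880; ALG9 exponential phase 21.070; ALG9 stationary phase 21.180
ΔCt(exponential phase) = 25.030 − 21.070 = 3.960
ΔCt(stationary phase) = 28.880 − 21.180 = 7.700
ΔΔCt = 7.700 − 3.960 = 3.740
Fold change = 2^(−3.740) = 0.0748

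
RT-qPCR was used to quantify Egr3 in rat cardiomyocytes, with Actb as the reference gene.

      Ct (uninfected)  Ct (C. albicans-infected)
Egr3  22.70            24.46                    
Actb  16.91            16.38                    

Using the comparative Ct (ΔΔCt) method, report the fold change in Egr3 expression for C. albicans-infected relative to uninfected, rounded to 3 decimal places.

0.204

ΔCt(uninfected) = 22.700 − 16.910 = 5.790
ΔCt(C. albicans-infected) = 24.460 − 16.380 = 8.080
ΔΔCt = 8.080 − 5.790 = 2.290
Fold change = 2^(−2.290) = 0.2045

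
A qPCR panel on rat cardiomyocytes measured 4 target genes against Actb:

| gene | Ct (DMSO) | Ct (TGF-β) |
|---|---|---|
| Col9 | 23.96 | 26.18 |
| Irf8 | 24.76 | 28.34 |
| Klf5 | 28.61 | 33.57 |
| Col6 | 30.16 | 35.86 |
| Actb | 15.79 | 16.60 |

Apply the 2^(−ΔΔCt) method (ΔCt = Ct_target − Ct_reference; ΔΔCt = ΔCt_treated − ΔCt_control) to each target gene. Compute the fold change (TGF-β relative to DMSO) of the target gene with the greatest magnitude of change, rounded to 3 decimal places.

0.034

Col9: ΔΔCt = (26.18−16.60) − (23.96−15.79) = 9.58 − 8.17 = 1.41; fold change = 2^-1.41 = 0.376
Irf8: ΔΔCt = (28.34−16.60) − (24.76−15.79) = 11.74 − 8.97 = 2.77; fold change = 2^-2.77 = 0.147
Klf5: ΔΔCt = (33.57−16.60) − (28.61−15.79) = 16.97 − 12.82 = 4.15; fold change = 2^-4.15 = 0.056
Col6: ΔΔCt = (35.86−16.60) − (30.16−15.79) = 19.26 − 14.37 = 4.89; fold change = 2^-4.89 = 0.034
Col6 has the largest |ΔΔCt| = 4.89.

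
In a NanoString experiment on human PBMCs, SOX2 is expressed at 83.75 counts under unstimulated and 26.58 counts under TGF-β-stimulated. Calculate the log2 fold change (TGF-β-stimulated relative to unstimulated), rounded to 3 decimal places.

Fold change = 26.58 / 83.75 = 0.3174
log2(0.3174) = -1.6557

-1.656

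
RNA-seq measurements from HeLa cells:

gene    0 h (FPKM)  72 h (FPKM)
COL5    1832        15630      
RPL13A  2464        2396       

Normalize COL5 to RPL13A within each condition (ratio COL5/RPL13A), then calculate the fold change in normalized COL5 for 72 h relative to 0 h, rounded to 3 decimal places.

COL5/RPL13A (0 h) = 1832 / 2464 = 0.74351
COL5/RPL13A (72 h) = 15630 / 2396 = 6.5234
Fold change = 6.5234 / 0.74351 = 8.7738

8.774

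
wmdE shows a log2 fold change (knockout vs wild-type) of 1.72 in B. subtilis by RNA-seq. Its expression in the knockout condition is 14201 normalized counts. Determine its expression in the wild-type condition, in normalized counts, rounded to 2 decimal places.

4310.70

Fold change = 2^(1.72) = 3.2944
wild-type expression = 14201 / 3.2944 = 4310.70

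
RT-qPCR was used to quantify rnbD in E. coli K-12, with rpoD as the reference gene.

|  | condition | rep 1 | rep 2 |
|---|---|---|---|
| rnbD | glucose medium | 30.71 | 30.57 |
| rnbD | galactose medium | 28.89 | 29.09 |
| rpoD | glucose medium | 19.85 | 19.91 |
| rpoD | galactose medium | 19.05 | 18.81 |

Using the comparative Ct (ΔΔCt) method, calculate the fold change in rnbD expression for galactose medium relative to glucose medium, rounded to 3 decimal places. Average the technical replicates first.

Mean Ct: rnbD glucose medium 30.640; rnbD galactose medium 28.990; rpoD glucose medium 19.880; rpoD galactose medium 18.930
ΔCt(glucose medium) = 30.640 − 19.880 = 10.760
ΔCt(galactose medium) = 28.990 − 18.930 = 10.060
ΔΔCt = 10.060 − 10.760 = -0.700
Fold change = 2^(−(-0.700)) = 2^0.700 = 1.6245

1.625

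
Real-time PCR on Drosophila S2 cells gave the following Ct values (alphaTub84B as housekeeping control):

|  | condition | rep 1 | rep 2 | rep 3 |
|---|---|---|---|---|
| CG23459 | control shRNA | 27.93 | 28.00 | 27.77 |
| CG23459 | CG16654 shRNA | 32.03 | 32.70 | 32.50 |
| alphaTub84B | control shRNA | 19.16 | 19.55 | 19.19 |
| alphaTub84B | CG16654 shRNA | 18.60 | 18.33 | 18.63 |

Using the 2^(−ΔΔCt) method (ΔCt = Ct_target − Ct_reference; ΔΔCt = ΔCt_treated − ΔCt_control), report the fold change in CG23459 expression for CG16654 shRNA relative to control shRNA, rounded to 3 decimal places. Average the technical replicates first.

Mean Ct: CG23459 control shRNA 27.900; CG23459 CG16654 shRNA 32.410; alphaTub84B control shRNA 19.300; alphaTub84B CG16654 shRNA 18.520
ΔCt(control shRNA) = 27.900 − 19.300 = 8.600
ΔCt(CG16654 shRNA) = 32.410 − 18.520 = 13.890
ΔΔCt = 13.890 − 8.600 = 5.290
Fold change = 2^(−5.290) = 0.0256

0.026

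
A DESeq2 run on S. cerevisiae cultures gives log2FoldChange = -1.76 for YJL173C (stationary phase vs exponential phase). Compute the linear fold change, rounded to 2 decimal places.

Fold change = 2^(-1.76) = 0.295
That is, YJL173C drops to 29.5% of the exponential phase level.

0.30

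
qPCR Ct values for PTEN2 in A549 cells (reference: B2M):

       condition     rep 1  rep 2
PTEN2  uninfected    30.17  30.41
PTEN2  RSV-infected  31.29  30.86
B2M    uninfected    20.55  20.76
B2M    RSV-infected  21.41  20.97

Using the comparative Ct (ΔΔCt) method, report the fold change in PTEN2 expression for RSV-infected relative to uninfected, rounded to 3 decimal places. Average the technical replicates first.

Mean Ct: PTEN2 uninfected 30.290; PTEN2 RSV-infected 31.075; B2M uninfected 20.655; B2M RSV-infected 21.190
ΔCt(uninfected) = 30.290 − 20.655 = 9.635
ΔCt(RSV-infected) = 31.075 − 21.190 = 9.885
ΔΔCt = 9.885 − 9.635 = 0.250
Fold change = 2^(−0.250) = 0.8409

0.841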